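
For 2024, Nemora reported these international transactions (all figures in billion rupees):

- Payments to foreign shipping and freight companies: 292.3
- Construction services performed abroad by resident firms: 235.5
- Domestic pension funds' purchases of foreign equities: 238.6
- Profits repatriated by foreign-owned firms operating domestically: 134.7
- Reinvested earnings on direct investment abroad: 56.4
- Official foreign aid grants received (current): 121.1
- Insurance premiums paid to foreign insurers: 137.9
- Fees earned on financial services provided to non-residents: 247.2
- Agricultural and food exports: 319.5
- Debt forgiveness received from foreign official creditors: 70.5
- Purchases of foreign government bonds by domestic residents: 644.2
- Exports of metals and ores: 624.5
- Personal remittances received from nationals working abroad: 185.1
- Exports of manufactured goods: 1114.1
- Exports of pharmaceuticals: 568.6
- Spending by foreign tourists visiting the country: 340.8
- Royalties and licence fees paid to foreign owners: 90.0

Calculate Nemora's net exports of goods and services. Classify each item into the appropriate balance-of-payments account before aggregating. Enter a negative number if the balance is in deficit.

2930.0

Goods: 624.5 + 319.5 + 1114.1 + 568.6 = 2626.7
Services: 340.8 + 247.2 + 235.5 - 292.3 - 90.0 - 137.9 = 303.3
Trade balance = 2626.7 + 303.3 = 2930.0
(Excluded from the trade balance — financial account: domestic pension funds' purchases of foreign equities 238.6, purchases of foreign government bonds by domestic residents 644.2; primary income: profits repatriated by foreign-owned firms operating domestically 134.7, reinvested earnings on direct investment abroad 56.4; secondary income: official foreign aid grants received (current) 121.1, personal remittances received from nationals working abroad 185.1; capital account: debt forgiveness received from foreign official creditors 70.5.)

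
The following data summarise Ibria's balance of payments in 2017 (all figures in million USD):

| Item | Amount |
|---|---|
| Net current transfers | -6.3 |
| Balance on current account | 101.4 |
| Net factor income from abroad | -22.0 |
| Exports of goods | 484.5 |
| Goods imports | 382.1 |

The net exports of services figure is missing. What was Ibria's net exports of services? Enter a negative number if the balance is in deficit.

Current account = goods balance + services balance + net primary income + net secondary income
Sum of the known components = 74.1
Net exports of services = CA - (known components) = 101.4 - 74.1 = 27.3

27.3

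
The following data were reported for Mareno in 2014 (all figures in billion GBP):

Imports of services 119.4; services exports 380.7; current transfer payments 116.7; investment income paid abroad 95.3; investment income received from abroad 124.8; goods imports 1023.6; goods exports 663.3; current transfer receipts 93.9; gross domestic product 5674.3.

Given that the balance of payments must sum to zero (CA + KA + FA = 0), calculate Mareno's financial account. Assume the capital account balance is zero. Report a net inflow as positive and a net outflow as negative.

Goods balance = 663.3 - 1023.6 = -360.3
Services balance = 380.7 - 119.4 = 261.3
Trade balance (goods + services) = -360.3 + 261.3 = -99.0
Net primary income = 124.8 - 95.3 = 29.5
Net secondary income = 93.9 - 116.7 = -22.8
Current account = -99.0 + 29.5 + (-22.8) = -92.3
Financial account = -(-92.3) = 92.3

92.3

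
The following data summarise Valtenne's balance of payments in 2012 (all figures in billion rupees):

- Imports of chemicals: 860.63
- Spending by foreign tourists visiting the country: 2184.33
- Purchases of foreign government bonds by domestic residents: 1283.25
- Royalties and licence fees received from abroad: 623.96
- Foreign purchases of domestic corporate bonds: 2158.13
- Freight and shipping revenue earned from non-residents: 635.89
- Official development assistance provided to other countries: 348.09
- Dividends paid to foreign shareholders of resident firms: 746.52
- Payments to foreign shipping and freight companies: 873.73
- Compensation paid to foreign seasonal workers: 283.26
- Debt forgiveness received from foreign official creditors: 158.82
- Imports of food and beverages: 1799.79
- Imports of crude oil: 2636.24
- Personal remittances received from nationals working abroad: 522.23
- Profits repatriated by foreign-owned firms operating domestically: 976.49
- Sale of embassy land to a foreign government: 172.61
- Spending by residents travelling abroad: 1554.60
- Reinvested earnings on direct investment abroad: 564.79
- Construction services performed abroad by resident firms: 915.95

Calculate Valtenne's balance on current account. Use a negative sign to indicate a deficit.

Goods: -2636.24 - 1799.79 - 860.63 = -5296.66
Services: 915.95 + 2184.33 - 873.73 + 623.96 + 635.89 - 1554.60 = 1931.80
Primary income: -746.52 + 564.79 - 976.49 - 283.26 = -1441.48
Secondary income: -348.09 + 522.23 = 174.14
Current account = (-5296.66) + 1931.80 + (-1441.48) + 174.14 = -4632.20
(Excluded from the current account — financial account: purchases of foreign government bonds by domestic residents 1283.25, foreign purchases of domestic corporate bonds 2158.13; capital account: debt forgiveness received from foreign official creditors 158.82, sale of embassy land to a foreign government 172.61.)

-4632.20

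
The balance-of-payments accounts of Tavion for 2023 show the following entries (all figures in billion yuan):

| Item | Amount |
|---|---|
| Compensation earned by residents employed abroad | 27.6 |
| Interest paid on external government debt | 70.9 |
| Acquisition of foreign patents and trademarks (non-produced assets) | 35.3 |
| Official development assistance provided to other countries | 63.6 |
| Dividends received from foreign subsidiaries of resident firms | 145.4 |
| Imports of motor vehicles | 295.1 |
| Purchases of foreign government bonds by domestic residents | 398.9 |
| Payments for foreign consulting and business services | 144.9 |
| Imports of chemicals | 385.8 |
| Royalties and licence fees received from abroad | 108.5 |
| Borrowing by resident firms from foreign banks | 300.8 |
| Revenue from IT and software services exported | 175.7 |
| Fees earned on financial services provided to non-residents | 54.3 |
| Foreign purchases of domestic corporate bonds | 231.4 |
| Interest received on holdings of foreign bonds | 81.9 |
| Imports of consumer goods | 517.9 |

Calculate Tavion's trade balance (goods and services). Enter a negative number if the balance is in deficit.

-1005.2

Goods: -517.9 - 385.8 - 295.1 = -1198.8
Services: -144.9 + 54.3 + 108.5 + 175.7 = 193.6
Trade balance = -1198.8 + 193.6 = -1005.2
(Excluded from the trade balance — primary income: compensation earned by residents employed abroad 27.6, interest paid on external government debt 70.9, dividends received from foreign subsidiaries of resident firms 145.4, interest received on holdings of foreign bonds 81.9; capital account: acquisition of foreign patents and trademarks (non-produced assets) 35.3; secondary income: official development assistance provided to other countries 63.6; financial account: purchases of foreign government bonds by domestic residents 398.9, borrowing by resident firms from foreign banks 300.8, foreign purchases of domestic corporate bonds 231.4.)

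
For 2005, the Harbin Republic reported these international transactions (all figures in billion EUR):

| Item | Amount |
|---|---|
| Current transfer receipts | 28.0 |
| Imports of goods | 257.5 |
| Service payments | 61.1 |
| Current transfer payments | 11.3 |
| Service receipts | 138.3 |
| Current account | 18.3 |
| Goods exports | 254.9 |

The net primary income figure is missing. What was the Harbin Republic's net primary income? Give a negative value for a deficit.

-73.0

Current account = goods balance + services balance + net primary income + net secondary income
Sum of the known components = 91.3
Net primary income = CA - (known components) = 18.3 - 91.3 = -73.0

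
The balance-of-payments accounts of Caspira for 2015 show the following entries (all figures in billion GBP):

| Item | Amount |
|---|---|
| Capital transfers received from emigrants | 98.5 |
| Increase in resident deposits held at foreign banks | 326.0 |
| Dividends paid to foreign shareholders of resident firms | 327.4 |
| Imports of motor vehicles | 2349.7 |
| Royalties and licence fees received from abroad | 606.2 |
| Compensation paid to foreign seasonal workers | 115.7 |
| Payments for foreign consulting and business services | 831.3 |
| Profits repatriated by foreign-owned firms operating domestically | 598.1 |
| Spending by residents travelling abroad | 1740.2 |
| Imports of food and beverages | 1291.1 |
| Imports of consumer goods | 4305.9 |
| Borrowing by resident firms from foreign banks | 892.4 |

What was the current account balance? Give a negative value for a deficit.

-10953.2

Goods: -2349.7 - 1291.1 - 4305.9 = -7946.7
Services: 606.2 - 831.3 - 1740.2 = -1965.3
Primary income: -327.4 - 115.7 - 598.1 = -1041.2
Current account = (-7946.7) + (-1965.3) + (-1041.2) = -10953.2
(Excluded from the current account — capital account: capital transfers received from emigrants 98.5; financial account: increase in resident deposits held at foreign banks 326.0, borrowing by resident firms from foreign banks 892.4.)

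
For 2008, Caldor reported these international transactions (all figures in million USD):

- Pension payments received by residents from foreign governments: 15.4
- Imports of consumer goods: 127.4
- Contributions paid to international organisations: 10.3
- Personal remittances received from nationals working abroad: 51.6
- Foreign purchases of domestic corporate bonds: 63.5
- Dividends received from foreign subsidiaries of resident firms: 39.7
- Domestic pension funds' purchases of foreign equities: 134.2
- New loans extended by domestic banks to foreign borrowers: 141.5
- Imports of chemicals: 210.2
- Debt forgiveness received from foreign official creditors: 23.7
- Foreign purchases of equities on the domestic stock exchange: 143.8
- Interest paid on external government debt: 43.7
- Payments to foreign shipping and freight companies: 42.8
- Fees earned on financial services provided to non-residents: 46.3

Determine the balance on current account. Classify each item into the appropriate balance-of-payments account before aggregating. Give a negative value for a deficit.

-281.4

Goods: -127.4 - 210.2 = -337.6
Services: 46.3 - 42.8 = 3.5
Primary income: -43.7 + 39.7 = -4.0
Secondary income: -10.3 + 15.4 + 51.6 = 56.7
Current account = (-337.6) + 3.5 + (-4.0) + 56.7 = -281.4
(Excluded from the current account — financial account: foreign purchases of domestic corporate bonds 63.5, domestic pension funds' purchases of foreign equities 134.2, new loans extended by domestic banks to foreign borrowers 141.5, foreign purchases of equities on the domestic stock exchange 143.8; capital account: debt forgiveness received from foreign official creditors 23.7.)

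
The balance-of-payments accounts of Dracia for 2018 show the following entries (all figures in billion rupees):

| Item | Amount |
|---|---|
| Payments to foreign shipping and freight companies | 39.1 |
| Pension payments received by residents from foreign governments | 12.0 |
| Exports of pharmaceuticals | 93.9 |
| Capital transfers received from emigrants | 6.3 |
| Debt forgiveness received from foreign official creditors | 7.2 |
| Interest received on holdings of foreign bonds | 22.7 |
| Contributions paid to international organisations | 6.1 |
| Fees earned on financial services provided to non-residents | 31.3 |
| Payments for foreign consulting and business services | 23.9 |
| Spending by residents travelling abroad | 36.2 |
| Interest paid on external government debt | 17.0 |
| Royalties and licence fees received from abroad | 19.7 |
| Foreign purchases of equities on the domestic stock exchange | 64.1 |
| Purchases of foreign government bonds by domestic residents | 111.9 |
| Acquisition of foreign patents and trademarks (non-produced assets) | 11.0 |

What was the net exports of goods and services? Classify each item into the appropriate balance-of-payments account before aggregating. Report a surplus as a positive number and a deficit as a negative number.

Goods: 93.9
Services: 31.3 - 39.1 + 19.7 - 36.2 - 23.9 = -48.2
Trade balance = 93.9 + (-48.2) = 45.7
(Excluded from the trade balance — secondary income: pension payments received by residents from foreign governments 12.0, contributions paid to international organisations 6.1; capital account: capital transfers received from emigrants 6.3, debt forgiveness received from foreign official creditors 7.2, acquisition of foreign patents and trademarks (non-produced assets) 11.0; primary income: interest received on holdings of foreign bonds 22.7, interest paid on external government debt 17.0; financial account: foreign purchases of equities on the domestic stock exchange 64.1, purchases of foreign government bonds by domestic residents 111.9.)

45.7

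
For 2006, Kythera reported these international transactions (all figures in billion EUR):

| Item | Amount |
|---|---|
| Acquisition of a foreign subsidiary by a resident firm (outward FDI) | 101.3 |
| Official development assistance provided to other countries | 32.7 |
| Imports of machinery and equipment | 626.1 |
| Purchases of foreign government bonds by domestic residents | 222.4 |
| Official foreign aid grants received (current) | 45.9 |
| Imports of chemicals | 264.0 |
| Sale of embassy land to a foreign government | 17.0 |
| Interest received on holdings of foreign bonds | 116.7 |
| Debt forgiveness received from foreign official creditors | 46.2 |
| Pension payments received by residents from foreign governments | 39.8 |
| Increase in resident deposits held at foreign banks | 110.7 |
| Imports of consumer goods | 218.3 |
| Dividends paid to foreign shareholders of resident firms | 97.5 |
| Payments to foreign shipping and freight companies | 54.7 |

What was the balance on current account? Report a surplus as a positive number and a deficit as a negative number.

Goods: -264.0 - 626.1 - 218.3 = -1108.4
Services: -54.7
Primary income: 116.7 - 97.5 = 19.2
Secondary income: -32.7 + 45.9 + 39.8 = 53.0
Current account = (-1108.4) + (-54.7) + 19.2 + 53.0 = -1090.9
(Excluded from the current account — financial account: acquisition of a foreign subsidiary by a resident firm (outward FDI) 101.3, purchases of foreign government bonds by domestic residents 222.4, increase in resident deposits held at foreign banks 110.7; capital account: sale of embassy land to a foreign government 17.0, debt forgiveness received from foreign official creditors 46.2.)

-1090.9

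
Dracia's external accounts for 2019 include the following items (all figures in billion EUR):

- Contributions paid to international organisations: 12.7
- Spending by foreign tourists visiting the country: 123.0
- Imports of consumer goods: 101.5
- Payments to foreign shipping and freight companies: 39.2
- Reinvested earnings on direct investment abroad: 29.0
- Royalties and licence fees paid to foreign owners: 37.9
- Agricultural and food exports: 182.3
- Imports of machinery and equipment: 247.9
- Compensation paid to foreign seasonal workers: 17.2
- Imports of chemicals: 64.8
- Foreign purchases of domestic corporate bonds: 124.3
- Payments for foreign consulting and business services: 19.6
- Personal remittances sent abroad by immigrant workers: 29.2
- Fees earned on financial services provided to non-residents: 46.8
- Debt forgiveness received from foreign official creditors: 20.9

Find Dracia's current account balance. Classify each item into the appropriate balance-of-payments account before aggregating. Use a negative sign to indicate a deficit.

-188.9

Goods: 182.3 - 64.8 - 247.9 - 101.5 = -231.9
Services: -39.2 + 46.8 - 19.6 + 123.0 - 37.9 = 73.1
Primary income: -17.2 + 29.0 = 11.8
Secondary income: -29.2 - 12.7 = -41.9
Current account = (-231.9) + 73.1 + 11.8 + (-41.9) = -188.9
(Excluded from the current account — financial account: foreign purchases of domestic corporate bonds 124.3; capital account: debt forgiveness received from foreign official creditors 20.9.)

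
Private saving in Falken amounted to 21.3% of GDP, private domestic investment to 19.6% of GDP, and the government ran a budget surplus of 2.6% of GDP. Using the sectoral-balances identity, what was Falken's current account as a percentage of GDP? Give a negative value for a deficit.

4.3

By the sectoral-balances identity, CA = (S_private - I) + (T - G).
Private balance = 21.3 - 19.6 = 1.7
Government balance (T - G) = 2.6
CA = 1.7 + 2.6 = 4.3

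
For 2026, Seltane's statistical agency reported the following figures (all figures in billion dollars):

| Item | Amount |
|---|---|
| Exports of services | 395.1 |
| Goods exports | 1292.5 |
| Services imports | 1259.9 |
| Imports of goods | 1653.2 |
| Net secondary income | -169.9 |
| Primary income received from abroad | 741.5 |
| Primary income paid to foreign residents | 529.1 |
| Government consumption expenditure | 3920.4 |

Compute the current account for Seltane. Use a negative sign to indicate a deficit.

-1183.0

Goods balance = 1292.5 - 1653.2 = -360.7
Services balance = 395.1 - 1259.9 = -864.8
Trade balance (goods + services) = -360.7 + (-864.8) = -1225.5
Net primary income = 741.5 - 529.1 = 212.4
Net secondary income = -169.9
Current account = -1225.5 + 212.4 + (-169.9) = -1183.0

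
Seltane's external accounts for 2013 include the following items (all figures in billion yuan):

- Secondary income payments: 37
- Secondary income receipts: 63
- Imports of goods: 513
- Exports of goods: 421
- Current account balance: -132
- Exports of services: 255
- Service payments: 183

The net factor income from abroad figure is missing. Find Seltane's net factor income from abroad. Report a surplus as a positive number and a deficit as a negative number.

Current account = goods balance + services balance + net primary income + net secondary income
Sum of the known components = 6
Net factor income from abroad = CA - (known components) = -132 - 6 = -138

-138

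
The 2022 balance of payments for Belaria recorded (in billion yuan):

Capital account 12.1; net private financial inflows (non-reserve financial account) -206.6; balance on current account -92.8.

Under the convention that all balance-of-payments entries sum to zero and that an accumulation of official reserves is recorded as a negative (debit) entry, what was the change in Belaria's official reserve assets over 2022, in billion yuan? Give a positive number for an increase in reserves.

-287.3

Official reserve transactions balance = -((-92.8) + 12.1 + (-206.6)) = 287.3
An accumulation of reserves is recorded as a debit (negative entry), so the change in the stock of reserves is the negative of that balance.
Change in official reserves = -(287.3) = -287.3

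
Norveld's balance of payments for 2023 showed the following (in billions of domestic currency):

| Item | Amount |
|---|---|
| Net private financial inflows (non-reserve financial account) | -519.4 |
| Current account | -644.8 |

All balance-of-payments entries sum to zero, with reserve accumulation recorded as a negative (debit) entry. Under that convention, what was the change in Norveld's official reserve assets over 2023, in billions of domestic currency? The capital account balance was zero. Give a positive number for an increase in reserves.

Official reserve transactions balance = -((-644.8) + (-519.4)) = 1164.2
An accumulation of reserves is recorded as a debit (negative entry), so the change in the stock of reserves is the negative of that balance.
Change in official reserves = -(1164.2) = -1164.2

-1164.2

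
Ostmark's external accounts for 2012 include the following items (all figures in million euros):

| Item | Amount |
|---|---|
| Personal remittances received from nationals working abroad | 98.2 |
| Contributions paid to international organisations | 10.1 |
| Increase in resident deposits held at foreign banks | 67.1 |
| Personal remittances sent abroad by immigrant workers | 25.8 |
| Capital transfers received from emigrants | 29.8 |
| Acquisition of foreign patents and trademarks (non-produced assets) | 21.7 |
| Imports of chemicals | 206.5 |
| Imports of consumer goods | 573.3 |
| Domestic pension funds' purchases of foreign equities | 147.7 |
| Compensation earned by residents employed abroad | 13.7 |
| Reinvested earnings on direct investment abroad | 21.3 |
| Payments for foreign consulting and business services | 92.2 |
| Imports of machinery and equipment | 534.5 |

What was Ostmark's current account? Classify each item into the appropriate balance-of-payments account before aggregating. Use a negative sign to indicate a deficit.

-1309.2

Goods: -206.5 - 573.3 - 534.5 = -1314.3
Services: -92.2
Primary income: 13.7 + 21.3 = 35.0
Secondary income: 98.2 - 10.1 - 25.8 = 62.3
Current account = (-1314.3) + (-92.2) + 35.0 + 62.3 = -1309.2
(Excluded from the current account — financial account: increase in resident deposits held at foreign banks 67.1, domestic pension funds' purchases of foreign equities 147.7; capital account: capital transfers received from emigrants 29.8, acquisition of foreign patents and trademarks (non-produced assets) 21.7.)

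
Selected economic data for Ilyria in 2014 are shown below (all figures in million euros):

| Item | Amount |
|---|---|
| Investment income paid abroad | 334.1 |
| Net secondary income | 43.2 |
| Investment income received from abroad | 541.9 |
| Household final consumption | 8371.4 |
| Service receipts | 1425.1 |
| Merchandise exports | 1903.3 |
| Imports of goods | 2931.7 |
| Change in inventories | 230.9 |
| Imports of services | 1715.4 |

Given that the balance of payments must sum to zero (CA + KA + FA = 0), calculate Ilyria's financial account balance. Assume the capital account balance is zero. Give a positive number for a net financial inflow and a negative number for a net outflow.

1067.7

Goods balance = 1903.3 - 2931.7 = -1028.4
Services balance = 1425.1 - 1715.4 = -290.3
Trade balance (goods + services) = -1028.4 + (-290.3) = -1318.7
Net primary income = 541.9 - 334.1 = 207.8
Net secondary income = 43.2
Current account = -1318.7 + 207.8 + 43.2 = -1067.7
Financial account = -(-1067.7) = 1067.7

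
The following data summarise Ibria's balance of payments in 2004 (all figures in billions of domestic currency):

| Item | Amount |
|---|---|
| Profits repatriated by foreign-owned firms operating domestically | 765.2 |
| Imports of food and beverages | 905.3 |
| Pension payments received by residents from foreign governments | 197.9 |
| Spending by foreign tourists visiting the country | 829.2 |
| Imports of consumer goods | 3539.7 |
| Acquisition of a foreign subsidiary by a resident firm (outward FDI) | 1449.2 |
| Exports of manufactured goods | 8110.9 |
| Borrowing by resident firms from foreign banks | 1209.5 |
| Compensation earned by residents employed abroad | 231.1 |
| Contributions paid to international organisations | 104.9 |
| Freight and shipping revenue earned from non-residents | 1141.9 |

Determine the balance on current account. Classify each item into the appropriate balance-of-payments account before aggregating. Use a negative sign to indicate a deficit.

Goods: 8110.9 - 3539.7 - 905.3 = 3665.9
Services: 1141.9 + 829.2 = 1971.1
Primary income: 231.1 - 765.2 = -534.1
Secondary income: 197.9 - 104.9 = 93.0
Current account = 3665.9 + 1971.1 + (-534.1) + 93.0 = 5195.9
(Excluded from the current account — financial account: acquisition of a foreign subsidiary by a resident firm (outward FDI) 1449.2, borrowing by resident firms from foreign banks 1209.5.)

5195.9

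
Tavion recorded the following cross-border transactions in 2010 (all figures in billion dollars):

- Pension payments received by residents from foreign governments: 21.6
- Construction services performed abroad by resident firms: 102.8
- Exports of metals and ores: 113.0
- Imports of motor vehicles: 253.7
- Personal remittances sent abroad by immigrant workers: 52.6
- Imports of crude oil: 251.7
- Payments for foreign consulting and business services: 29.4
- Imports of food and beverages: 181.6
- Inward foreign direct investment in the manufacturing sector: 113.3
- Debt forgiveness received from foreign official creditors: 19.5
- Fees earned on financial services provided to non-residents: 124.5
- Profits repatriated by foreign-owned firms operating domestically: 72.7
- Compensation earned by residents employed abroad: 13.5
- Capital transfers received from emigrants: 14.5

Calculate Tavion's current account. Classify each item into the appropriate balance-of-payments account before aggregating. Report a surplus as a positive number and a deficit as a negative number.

-466.3

Goods: 113.0 - 181.6 - 251.7 - 253.7 = -574.0
Services: 102.8 - 29.4 + 124.5 = 197.9
Primary income: 13.5 - 72.7 = -59.2
Secondary income: 21.6 - 52.6 = -31.0
Current account = (-574.0) + 197.9 + (-59.2) + (-31.0) = -466.3
(Excluded from the current account — financial account: inward foreign direct investment in the manufacturing sector 113.3; capital account: debt forgiveness received from foreign official creditors 19.5, capital transfers received from emigrants 14.5.)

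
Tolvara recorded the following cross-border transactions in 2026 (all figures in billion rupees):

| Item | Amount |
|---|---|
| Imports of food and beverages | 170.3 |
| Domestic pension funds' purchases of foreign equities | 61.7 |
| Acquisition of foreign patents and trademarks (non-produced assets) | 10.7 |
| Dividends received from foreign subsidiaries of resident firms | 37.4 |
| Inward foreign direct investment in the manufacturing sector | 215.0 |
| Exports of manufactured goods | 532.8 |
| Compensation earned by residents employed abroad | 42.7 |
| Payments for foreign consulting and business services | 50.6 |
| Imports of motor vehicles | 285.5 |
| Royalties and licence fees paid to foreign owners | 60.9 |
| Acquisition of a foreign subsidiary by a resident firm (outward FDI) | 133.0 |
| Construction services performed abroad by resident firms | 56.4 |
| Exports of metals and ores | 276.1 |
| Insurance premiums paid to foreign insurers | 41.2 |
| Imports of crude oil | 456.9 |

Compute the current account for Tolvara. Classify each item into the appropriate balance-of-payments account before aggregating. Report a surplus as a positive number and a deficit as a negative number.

Goods: 276.1 + 532.8 - 456.9 - 170.3 - 285.5 = -103.8
Services: 56.4 - 60.9 - 50.6 - 41.2 = -96.3
Primary income: 42.7 + 37.4 = 80.1
Current account = (-103.8) + (-96.3) + 80.1 = -120.0
(Excluded from the current account — financial account: domestic pension funds' purchases of foreign equities 61.7, inward foreign direct investment in the manufacturing sector 215.0, acquisition of a foreign subsidiary by a resident firm (outward FDI) 133.0; capital account: acquisition of foreign patents and trademarks (non-produced assets) 10.7.)

-120.0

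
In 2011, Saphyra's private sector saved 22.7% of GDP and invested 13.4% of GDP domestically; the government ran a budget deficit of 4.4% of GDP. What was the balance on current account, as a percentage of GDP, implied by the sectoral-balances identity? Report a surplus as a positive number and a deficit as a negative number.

4.9

By the sectoral-balances identity, CA = (S_private - I) + (T - G).
Private balance = 22.7 - 13.4 = 9.3
Government balance (T - G) = -4.4
CA = 9.3 + (-4.4) = 4.9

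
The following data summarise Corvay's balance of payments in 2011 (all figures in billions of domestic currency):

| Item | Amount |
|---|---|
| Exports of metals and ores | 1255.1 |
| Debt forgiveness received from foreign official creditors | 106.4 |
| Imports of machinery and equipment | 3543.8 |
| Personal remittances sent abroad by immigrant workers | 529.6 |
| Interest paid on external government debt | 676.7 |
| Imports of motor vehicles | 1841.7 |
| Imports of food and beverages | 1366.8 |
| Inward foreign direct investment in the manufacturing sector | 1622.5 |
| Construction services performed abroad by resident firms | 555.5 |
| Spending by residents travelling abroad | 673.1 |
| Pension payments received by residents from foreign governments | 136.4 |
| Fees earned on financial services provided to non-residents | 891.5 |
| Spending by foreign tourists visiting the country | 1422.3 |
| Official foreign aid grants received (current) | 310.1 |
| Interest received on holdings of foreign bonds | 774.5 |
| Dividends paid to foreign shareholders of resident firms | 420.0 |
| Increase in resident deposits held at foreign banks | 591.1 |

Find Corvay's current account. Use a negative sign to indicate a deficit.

-3706.3

Goods: -1841.7 - 3543.8 + 1255.1 - 1366.8 = -5497.2
Services: 555.5 - 673.1 + 891.5 + 1422.3 = 2196.2
Primary income: -676.7 + 774.5 - 420.0 = -322.2
Secondary income: -529.6 + 310.1 + 136.4 = -83.1
Current account = (-5497.2) + 2196.2 + (-322.2) + (-83.1) = -3706.3
(Excluded from the current account — capital account: debt forgiveness received from foreign official creditors 106.4; financial account: inward foreign direct investment in the manufacturing sector 1622.5, increase in resident deposits held at foreign banks 591.1.)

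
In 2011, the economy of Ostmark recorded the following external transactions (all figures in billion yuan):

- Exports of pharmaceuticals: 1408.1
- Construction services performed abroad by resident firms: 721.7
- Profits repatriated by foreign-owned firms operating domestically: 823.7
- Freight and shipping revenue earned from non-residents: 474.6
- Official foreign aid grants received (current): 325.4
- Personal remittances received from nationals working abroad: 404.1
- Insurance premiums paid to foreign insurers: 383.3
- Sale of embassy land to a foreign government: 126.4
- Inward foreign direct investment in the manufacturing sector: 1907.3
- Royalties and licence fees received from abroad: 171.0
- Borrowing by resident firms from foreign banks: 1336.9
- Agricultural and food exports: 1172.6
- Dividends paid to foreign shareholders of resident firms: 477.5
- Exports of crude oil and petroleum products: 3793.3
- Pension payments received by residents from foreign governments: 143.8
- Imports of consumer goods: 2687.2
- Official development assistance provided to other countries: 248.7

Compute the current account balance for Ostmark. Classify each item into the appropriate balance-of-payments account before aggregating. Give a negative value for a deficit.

Goods: 1408.1 + 3793.3 - 2687.2 + 1172.6 = 3686.8
Services: -383.3 + 171.0 + 721.7 + 474.6 = 984.0
Primary income: -477.5 - 823.7 = -1301.2
Secondary income: 404.1 - 248.7 + 143.8 + 325.4 = 624.6
Current account = 3686.8 + 984.0 + (-1301.2) + 624.6 = 3994.2
(Excluded from the current account — capital account: sale of embassy land to a foreign government 126.4; financial account: inward foreign direct investment in the manufacturing sector 1907.3, borrowing by resident firms from foreign banks 1336.9.)

3994.2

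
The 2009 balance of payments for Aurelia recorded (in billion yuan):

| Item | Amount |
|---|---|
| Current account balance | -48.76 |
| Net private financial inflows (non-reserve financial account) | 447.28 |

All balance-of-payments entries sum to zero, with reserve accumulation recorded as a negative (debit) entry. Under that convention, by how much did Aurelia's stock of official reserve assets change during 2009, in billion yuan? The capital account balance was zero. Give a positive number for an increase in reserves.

Official reserve transactions balance = -((-48.76) + 447.28) = -398.52
An accumulation of reserves is recorded as a debit (negative entry), so the change in the stock of reserves is the negative of that balance.
Change in official reserves = -(-398.52) = 398.52

398.52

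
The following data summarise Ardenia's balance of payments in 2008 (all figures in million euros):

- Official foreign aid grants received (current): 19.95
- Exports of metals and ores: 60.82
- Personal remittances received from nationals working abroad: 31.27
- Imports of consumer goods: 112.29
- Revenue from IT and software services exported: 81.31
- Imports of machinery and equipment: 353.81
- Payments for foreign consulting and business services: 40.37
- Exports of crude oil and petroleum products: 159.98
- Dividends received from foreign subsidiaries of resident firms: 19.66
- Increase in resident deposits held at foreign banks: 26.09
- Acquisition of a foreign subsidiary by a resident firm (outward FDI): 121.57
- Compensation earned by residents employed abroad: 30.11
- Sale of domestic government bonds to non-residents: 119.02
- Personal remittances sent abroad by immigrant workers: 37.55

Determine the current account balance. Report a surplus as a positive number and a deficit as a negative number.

Goods: -112.29 + 159.98 - 353.81 + 60.82 = -245.30
Services: 81.31 - 40.37 = 40.94
Primary income: 30.11 + 19.66 = 49.77
Secondary income: -37.55 + 19.95 + 31.27 = 13.67
Current account = (-245.30) + 40.94 + 49.77 + 13.67 = -140.92
(Excluded from the current account — financial account: increase in resident deposits held at foreign banks 26.09, acquisition of a foreign subsidiary by a resident firm (outward FDI) 121.57, sale of domestic government bonds to non-residents 119.02.)

-140.92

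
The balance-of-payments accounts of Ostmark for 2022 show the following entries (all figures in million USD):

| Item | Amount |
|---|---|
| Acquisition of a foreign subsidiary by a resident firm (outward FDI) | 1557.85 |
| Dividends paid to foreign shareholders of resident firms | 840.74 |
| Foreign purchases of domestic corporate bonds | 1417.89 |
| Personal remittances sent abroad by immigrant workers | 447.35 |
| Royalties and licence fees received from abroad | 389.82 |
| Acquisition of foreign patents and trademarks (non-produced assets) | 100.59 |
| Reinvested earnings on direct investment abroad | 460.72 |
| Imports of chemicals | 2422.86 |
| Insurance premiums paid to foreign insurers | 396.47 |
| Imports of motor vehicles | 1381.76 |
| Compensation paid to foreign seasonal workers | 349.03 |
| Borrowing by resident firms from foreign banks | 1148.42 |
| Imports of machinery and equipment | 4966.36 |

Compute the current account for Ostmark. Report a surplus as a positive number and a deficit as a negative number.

Goods: -4966.36 - 1381.76 - 2422.86 = -8770.98
Services: 389.82 - 396.47 = -6.65
Primary income: -349.03 - 840.74 + 460.72 = -729.05
Secondary income: -447.35
Current account = (-8770.98) + (-6.65) + (-729.05) + (-447.35) = -9954.03
(Excluded from the current account — financial account: acquisition of a foreign subsidiary by a resident firm (outward FDI) 1557.85, foreign purchases of domestic corporate bonds 1417.89, borrowing by resident firms from foreign banks 1148.42; capital account: acquisition of foreign patents and trademarks (non-produced assets) 100.59.)

-9954.03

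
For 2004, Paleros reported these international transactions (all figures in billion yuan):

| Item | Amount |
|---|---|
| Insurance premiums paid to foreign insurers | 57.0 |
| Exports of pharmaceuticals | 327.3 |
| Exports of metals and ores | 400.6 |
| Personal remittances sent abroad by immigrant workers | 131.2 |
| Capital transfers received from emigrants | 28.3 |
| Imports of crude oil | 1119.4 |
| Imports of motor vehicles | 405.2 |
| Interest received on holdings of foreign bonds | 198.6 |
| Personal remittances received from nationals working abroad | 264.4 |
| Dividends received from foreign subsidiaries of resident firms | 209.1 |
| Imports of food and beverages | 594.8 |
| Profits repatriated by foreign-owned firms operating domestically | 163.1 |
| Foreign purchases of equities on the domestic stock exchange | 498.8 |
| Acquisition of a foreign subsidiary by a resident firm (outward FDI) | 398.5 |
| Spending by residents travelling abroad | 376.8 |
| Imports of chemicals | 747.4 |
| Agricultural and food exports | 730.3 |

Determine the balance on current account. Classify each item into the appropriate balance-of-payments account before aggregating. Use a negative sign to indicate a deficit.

Goods: 327.3 - 405.2 + 400.6 - 594.8 - 1119.4 - 747.4 + 730.3 = -1408.6
Services: -57.0 - 376.8 = -433.8
Primary income: 198.6 + 209.1 - 163.1 = 244.6
Secondary income: -131.2 + 264.4 = 133.2
Current account = (-1408.6) + (-433.8) + 244.6 + 133.2 = -1464.6
(Excluded from the current account — capital account: capital transfers received from emigrants 28.3; financial account: foreign purchases of equities on the domestic stock exchange 498.8, acquisition of a foreign subsidiary by a resident firm (outward FDI) 398.5.)

-1464.6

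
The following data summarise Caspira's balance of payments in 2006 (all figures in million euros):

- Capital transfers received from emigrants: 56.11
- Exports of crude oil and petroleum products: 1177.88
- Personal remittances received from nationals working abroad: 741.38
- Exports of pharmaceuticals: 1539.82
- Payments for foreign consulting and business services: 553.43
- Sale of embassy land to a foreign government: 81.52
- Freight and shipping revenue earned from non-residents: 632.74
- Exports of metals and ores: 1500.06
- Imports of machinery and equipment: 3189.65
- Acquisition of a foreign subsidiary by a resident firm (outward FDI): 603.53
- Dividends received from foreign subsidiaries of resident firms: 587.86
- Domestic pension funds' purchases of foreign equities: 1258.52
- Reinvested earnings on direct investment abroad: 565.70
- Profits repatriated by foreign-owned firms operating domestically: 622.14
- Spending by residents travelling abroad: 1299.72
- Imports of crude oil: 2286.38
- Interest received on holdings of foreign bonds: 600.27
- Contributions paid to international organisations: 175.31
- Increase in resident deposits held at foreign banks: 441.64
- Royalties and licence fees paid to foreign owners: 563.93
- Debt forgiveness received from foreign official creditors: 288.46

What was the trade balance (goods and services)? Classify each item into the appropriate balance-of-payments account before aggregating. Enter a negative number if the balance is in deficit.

Goods: 1500.06 + 1539.82 - 2286.38 + 1177.88 - 3189.65 = -1258.27
Services: -563.93 - 553.43 + 632.74 - 1299.72 = -1784.34
Trade balance = -1258.27 + (-1784.34) = -3042.61
(Excluded from the trade balance — capital account: capital transfers received from emigrants 56.11, sale of embassy land to a foreign government 81.52, debt forgiveness received from foreign official creditors 288.46; secondary income: personal remittances received from nationals working abroad 741.38, contributions paid to international organisations 175.31; financial account: acquisition of a foreign subsidiary by a resident firm (outward FDI) 603.53, domestic pension funds' purchases of foreign equities 1258.52, increase in resident deposits held at foreign banks 441.64; primary income: dividends received from foreign subsidiaries of resident firms 587.86, reinvested earnings on direct investment abroad 565.70, profits repatriated by foreign-owned firms operating domestically 622.14, interest received on holdings of foreign bonds 600.27.)

-3042.61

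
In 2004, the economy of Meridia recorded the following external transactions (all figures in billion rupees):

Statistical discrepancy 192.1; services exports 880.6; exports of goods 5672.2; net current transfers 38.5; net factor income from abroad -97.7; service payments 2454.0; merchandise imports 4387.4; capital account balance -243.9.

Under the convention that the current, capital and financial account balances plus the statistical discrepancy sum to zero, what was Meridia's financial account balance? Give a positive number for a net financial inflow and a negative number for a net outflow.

Goods balance = 5672.2 - 4387.4 = 1284.8
Services balance = 880.6 - 2454.0 = -1573.4
Trade balance (goods + services) = 1284.8 + (-1573.4) = -288.6
Net primary income = -97.7
Net secondary income = 38.5
Current account = -288.6 + (-97.7) + 38.5 = -347.8
Financial account = -(-347.8 + (-243.9) + 192.1) = 399.6

399.6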